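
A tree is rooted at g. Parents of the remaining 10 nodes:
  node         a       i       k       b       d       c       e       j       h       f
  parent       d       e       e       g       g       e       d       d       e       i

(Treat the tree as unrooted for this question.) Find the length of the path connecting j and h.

3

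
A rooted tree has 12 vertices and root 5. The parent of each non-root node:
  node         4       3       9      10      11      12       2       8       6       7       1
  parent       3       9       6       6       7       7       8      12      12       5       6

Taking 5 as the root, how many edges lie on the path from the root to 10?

4

Path from 5 to 10: 5 → 7 → 12 → 6 → 10, which has 4 edges.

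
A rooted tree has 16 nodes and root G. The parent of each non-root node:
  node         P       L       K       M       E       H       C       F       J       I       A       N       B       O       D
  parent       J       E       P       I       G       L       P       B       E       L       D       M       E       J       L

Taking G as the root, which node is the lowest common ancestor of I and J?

E

Ancestors of I (toward the root): I, L, E, G.
Ancestors of J: J, E, G.
The deepest node appearing in both lists is E.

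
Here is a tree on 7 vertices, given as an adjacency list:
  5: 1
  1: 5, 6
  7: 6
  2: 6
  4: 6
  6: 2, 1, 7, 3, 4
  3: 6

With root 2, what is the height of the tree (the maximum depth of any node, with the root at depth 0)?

3

A deepest node is 5, reached by 2–6–1–5.
That path has 3 edges, so the height is 3.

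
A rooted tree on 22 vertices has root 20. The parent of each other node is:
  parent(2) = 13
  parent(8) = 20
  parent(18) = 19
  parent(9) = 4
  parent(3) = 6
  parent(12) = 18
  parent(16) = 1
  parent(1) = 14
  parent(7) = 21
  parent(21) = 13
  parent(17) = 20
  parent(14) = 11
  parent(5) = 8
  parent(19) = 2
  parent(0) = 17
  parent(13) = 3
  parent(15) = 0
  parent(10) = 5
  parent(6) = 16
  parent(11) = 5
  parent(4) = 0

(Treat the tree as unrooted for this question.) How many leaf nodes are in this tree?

5

Degree-1 nodes: 7, 9, 10, 12, 15 — 5 of them.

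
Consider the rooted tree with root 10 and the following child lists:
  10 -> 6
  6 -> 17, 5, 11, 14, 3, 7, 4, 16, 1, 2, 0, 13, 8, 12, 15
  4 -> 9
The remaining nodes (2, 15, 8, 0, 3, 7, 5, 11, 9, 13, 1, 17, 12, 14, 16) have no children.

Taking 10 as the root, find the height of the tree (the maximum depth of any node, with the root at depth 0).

3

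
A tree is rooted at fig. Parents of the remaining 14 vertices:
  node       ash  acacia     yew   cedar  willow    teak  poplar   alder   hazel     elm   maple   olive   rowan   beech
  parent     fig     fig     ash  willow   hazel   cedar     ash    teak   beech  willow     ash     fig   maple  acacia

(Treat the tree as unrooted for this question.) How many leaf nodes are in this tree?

6

Exactly 6 nodes have a single neighbour: alder, elm, olive, poplar, rowan, yew.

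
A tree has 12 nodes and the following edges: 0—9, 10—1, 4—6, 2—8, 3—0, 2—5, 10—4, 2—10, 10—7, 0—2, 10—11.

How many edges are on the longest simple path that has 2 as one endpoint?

3

The node farthest from 2 is 6, via 2-10-4-6 — 3 edges.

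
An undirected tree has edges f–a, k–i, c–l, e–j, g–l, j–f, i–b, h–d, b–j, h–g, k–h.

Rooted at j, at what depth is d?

5

j–b–i–k–h–d — 5 edges.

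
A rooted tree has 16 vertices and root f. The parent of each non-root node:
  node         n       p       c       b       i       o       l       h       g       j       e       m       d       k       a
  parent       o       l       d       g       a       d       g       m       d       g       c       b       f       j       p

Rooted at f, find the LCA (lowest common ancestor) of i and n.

d

Ancestors of i (toward the root): i, a, p, l, g, d, f.
Ancestors of n: n, o, d, f.
The deepest node appearing in both lists is d.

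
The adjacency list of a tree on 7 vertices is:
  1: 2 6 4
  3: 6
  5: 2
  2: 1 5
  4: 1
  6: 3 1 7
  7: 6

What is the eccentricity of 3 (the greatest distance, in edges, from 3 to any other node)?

4

A farthest node from 3 is 5.
The path 3–6–1–2–5 has 4 edges.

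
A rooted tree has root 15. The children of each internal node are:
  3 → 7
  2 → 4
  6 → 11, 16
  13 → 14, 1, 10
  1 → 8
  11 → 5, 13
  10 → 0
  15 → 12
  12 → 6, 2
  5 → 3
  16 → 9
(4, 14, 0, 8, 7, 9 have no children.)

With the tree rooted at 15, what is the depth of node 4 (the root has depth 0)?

Path from 15 to 4: 15 → 12 → 2 → 4, which has 3 edges.

3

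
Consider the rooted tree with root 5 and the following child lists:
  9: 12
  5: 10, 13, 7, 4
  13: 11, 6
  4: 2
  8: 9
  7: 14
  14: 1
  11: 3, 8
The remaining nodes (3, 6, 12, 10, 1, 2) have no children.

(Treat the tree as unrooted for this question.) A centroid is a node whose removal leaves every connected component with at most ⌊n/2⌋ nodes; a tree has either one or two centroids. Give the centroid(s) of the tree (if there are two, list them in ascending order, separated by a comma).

5, 13

Delete 5: the remaining components have sizes 7, 3, 2, 1. Max 7 ≤ 7, so 5 is a centroid.
Its neighbour 13 also leaves a largest component of size 7, so both are centroids.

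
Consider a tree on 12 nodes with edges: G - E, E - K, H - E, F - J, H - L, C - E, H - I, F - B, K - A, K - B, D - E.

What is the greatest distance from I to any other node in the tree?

6

A farthest node from I is J.
The path I–H–E–K–B–F–J has 6 edges.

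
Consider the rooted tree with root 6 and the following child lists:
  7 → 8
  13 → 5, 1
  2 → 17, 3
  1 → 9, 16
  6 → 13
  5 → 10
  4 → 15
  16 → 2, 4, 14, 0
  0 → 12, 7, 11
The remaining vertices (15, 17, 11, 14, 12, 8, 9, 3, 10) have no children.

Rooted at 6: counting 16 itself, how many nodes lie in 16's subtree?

12

The subtree rooted at 16 contains: 16, 4, 0, 2, 14, 15, 7, 12, 11, 3, 17, 8 — 12 nodes.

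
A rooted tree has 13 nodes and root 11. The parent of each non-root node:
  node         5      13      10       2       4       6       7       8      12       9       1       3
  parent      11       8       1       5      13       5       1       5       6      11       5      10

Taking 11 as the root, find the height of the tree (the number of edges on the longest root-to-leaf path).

The longest root-to-leaf path is 11 – 5 – 8 – 13 – 4 (4 edges).

4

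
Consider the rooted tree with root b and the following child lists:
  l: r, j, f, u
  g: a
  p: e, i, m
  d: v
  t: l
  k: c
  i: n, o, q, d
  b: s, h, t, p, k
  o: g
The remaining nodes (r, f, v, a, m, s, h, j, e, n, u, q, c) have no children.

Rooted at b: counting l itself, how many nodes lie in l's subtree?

5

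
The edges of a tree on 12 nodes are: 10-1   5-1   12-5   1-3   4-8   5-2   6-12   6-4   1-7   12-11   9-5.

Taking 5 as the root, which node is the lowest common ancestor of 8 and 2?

8's ancestor chain is 8, 4, 6, 12, 5 and 2's is 2, 5; they first meet at 5.

5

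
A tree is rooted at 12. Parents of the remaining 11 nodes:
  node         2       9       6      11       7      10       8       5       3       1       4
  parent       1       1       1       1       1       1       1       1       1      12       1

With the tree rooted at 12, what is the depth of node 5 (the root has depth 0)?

2

Path from 12 to 5: 12 → 1 → 5, which has 2 edges.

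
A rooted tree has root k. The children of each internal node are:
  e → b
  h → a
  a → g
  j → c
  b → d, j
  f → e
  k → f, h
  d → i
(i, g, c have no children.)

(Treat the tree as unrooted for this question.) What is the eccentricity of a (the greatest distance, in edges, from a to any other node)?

7

Distances from a peak at 7, attained at c (i also at distance 7).
a–h–k–f–e–b–j–c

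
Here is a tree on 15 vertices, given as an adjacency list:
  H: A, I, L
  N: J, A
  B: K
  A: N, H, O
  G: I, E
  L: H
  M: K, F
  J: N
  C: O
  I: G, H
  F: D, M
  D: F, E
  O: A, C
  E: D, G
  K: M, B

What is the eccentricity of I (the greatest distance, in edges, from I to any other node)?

The node farthest from I is B, via I–G–E–D–F–M–K–B — 7 edges.

7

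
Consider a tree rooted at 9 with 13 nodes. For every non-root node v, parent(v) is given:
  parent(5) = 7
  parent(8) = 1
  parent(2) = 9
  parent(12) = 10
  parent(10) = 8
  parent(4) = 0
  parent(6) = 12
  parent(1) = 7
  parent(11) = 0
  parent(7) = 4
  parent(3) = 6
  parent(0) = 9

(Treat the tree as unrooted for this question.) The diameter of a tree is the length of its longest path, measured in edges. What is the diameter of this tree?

10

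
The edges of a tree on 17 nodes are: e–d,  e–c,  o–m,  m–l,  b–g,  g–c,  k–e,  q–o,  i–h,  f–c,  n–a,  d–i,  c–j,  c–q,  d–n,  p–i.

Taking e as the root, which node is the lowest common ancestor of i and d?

d

i's ancestor chain is i, d, e and d's is d, e; they first meet at d.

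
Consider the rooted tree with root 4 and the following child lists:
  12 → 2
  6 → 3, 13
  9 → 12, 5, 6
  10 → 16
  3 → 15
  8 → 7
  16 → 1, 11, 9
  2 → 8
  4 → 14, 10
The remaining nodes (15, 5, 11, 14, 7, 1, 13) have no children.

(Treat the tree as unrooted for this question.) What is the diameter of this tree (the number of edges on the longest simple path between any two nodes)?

8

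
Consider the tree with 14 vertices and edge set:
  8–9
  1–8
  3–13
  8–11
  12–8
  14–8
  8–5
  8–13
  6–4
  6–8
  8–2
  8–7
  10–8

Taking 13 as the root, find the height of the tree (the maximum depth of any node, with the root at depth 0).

3

A deepest node is 4, reached by 13 → 8 → 6 → 4.
That path has 3 edges, so the height is 3.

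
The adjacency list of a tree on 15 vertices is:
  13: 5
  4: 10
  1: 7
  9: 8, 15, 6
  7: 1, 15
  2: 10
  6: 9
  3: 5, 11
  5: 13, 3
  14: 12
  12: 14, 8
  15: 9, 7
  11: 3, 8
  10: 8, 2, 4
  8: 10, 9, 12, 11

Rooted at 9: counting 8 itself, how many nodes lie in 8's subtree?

10

Descendants of 8 (including itself): 8, 10, 11, 12, 2, 4, 3, 14, 5, 13. That's 10.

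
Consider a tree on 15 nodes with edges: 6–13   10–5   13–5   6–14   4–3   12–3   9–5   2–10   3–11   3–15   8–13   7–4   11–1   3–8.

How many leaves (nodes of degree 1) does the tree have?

7

The leaves are 1, 2, 7, 9, 12, 14, 15.
That is 7 leaves.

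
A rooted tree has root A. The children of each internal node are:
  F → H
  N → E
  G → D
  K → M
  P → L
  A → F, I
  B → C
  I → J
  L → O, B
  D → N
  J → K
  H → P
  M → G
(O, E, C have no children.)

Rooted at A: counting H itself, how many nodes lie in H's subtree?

H's subtree: {H, P, L, O, B, C}, size 6.

6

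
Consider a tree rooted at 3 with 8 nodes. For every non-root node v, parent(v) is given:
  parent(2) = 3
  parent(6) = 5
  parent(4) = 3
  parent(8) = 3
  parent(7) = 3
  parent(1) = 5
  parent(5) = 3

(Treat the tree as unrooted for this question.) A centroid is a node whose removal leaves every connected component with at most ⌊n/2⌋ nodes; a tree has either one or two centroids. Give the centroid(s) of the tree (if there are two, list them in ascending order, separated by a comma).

If 3 is removed the pieces have sizes 3, 1, 1, 1, 1, all ≤ ⌊8/2⌋ = 4.
No neighbour of 3 does as well, so 3 is the unique centroid.

3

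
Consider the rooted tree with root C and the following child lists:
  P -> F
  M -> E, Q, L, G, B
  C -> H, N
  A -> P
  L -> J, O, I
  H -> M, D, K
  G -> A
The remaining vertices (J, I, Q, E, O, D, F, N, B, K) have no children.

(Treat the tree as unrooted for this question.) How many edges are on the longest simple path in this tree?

7

A longest path is F–P–A–G–M–H–C–N, with 7 edges.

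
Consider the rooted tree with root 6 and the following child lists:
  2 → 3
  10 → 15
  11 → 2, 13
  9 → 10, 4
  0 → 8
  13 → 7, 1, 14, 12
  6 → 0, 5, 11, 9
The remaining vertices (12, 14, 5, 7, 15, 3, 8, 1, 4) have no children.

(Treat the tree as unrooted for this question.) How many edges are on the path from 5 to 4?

The path is 5 – 6 – 9 – 4, which has 3 edges.

3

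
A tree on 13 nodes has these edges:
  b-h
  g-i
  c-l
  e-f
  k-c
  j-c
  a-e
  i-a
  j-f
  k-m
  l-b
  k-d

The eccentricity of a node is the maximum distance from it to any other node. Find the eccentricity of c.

6

A farthest node from c is g.
The path c-j-f-e-a-i-g has 6 edges.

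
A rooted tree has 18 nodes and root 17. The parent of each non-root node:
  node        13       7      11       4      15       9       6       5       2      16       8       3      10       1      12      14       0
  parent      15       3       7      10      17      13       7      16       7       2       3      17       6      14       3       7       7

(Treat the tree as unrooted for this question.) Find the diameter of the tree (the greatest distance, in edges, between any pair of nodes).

8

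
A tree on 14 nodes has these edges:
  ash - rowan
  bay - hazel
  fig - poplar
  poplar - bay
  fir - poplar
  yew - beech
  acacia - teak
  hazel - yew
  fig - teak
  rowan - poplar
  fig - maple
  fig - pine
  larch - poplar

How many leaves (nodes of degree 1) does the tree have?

7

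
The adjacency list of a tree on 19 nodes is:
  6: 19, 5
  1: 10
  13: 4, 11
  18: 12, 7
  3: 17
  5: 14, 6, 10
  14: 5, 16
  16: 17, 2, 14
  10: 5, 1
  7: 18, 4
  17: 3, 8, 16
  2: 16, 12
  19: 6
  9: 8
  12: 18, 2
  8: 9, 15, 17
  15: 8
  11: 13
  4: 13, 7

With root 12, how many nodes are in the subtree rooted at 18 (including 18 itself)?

5

Descendants of 18 (including itself): 18, 7, 4, 13, 11. That's 5.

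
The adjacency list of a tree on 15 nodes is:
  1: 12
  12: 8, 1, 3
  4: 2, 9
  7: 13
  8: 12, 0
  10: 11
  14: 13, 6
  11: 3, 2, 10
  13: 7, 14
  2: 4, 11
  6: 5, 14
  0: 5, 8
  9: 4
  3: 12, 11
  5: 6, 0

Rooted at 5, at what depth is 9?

8

5 → 0 → 8 → 12 → 3 → 11 → 2 → 4 → 9 — 8 edges.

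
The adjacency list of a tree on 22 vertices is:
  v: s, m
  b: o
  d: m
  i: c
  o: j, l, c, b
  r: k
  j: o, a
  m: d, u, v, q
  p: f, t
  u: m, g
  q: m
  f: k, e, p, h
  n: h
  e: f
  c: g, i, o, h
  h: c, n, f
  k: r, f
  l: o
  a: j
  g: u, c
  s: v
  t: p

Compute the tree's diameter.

BFS from s reaches t last, at distance 9; BFS from t confirms no node is farther.
Path: s-v-m-u-g-c-h-f-p-t.

9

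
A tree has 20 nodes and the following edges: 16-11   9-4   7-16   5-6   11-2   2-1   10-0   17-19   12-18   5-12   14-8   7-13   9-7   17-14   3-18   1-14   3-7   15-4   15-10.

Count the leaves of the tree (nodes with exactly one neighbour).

The leaves are 0, 6, 8, 13, 19.
That is 5 leaves.

5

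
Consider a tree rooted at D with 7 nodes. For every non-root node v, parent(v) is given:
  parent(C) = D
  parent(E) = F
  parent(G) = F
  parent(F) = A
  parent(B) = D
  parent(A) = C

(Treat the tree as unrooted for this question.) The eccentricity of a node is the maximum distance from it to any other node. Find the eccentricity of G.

Distances from G peak at 5, attained at B.
G – F – A – C – D – B

5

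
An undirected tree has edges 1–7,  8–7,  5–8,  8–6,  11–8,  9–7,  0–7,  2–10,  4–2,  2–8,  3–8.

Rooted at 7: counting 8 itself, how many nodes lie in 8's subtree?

8

The subtree rooted at 8 contains: 8, 6, 2, 5, 11, 3, 4, 10 — 8 nodes.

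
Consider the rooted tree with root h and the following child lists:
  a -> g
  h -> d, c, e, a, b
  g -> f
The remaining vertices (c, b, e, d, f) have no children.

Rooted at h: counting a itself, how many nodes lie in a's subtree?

3

The subtree rooted at a contains: a, g, f — 3 nodes.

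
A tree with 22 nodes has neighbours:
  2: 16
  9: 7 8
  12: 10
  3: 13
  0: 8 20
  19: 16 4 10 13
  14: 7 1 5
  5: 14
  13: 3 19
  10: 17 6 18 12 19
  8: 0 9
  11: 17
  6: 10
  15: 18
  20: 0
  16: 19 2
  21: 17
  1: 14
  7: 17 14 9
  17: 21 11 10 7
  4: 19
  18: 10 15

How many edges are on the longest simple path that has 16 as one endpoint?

8

The node farthest from 16 is 20, via 16 – 19 – 10 – 17 – 7 – 9 – 8 – 0 – 20 — 8 edges.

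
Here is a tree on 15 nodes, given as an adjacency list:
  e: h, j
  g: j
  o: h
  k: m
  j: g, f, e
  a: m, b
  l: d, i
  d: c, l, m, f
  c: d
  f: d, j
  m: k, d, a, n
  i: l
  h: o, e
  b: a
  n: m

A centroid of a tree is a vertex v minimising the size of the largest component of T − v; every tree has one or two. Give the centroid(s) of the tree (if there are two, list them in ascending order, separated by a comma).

d

If d is removed the pieces have sizes 6, 5, 2, 1, all ≤ ⌊15/2⌋ = 7.
Every other node leaves some component of size > 7, so the centroid is unique.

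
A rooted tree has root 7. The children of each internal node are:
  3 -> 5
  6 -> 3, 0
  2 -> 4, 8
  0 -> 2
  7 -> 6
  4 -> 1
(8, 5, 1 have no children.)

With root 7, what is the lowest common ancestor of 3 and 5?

3

3's ancestor chain is 3, 6, 7 and 5's is 5, 3, 6, 7; they first meet at 3.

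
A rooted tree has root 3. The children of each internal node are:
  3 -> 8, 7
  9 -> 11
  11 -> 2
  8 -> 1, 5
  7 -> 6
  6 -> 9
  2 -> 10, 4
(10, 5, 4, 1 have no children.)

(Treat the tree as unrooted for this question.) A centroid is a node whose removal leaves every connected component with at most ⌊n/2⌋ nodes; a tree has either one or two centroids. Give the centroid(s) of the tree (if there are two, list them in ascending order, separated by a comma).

Delete 6: the remaining components have sizes 5, 5. Max 5 ≤ 5, so 6 is a centroid.
Every other node leaves some component of size > 5, so the centroid is unique.

6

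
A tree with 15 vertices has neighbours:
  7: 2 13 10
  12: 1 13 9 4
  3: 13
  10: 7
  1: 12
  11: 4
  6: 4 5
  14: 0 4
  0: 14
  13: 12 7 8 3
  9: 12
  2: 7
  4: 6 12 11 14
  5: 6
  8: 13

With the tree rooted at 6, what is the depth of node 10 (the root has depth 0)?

5

Climbing from 10 to the root: 10 – 7 – 13 – 12 – 4 – 6. That's 5 steps.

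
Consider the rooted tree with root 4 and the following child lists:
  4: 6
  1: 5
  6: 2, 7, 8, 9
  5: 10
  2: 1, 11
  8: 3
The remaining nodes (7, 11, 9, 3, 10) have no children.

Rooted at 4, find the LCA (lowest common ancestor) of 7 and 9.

6

7's ancestor chain is 7, 6, 4 and 9's is 9, 6, 4; they first meet at 6.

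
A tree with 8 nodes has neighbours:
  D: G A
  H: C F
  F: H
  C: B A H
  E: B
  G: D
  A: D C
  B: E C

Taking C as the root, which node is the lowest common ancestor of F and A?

C

Ancestors of F (toward the root): F, H, C.
Ancestors of A: A, C.
The deepest node appearing in both lists is C.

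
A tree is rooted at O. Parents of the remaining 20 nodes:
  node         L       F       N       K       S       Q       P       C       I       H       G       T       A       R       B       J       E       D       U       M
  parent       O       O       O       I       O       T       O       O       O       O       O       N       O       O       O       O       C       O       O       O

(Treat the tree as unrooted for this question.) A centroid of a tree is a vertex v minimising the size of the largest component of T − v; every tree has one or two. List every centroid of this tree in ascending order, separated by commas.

O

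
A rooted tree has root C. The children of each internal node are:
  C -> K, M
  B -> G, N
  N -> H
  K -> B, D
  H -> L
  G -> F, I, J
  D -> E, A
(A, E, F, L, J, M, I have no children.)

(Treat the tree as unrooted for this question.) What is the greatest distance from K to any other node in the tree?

4

A farthest node from K is L.
The path K–B–N–H–L has 4 edges.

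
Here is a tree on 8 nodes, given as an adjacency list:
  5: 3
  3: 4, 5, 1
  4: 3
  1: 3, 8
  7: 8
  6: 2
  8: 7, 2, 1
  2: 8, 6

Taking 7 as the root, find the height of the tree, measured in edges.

4

4 sits deepest: 7–8–1–3–4 — 4 edges from the root.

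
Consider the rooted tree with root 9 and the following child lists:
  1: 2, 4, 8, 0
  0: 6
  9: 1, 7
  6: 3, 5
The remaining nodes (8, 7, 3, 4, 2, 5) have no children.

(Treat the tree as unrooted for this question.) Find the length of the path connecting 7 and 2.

3

7–9–1–2: 3 edges.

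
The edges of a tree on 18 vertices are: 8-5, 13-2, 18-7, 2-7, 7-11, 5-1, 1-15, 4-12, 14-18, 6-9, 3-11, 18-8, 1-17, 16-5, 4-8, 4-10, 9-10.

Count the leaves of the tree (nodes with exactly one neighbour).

Exactly 8 nodes have a single neighbour: 3, 6, 12, 13, 14, 15, 16, 17.

8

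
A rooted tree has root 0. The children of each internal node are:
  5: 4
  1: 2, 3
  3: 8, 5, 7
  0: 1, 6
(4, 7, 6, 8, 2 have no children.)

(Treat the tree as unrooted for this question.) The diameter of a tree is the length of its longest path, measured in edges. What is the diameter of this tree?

5

Starting from 6, a farthest node is 4 at distance 5.
One longest path: 6 - 0 - 1 - 3 - 5 - 4.
So the diameter is 5.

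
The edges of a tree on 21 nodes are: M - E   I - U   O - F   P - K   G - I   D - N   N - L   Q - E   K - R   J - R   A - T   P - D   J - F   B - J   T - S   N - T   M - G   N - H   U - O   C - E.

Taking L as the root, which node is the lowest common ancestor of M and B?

Ancestors of M (toward the root): M, G, I, U, O, F, J, R, K, P, D, N, L.
Ancestors of B: B, J, R, K, P, D, N, L.
The deepest node appearing in both lists is J.

J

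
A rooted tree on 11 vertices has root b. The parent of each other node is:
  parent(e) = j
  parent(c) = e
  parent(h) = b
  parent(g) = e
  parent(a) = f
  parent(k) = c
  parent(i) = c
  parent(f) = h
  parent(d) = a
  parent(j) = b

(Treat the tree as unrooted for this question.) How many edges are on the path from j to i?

3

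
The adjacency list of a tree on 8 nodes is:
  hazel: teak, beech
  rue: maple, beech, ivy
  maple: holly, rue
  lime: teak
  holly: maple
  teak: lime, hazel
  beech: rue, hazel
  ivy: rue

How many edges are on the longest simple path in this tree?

BFS from holly reaches lime last, at distance 6; BFS from lime confirms no node is farther.
Path: holly - maple - rue - beech - hazel - teak - lime.

6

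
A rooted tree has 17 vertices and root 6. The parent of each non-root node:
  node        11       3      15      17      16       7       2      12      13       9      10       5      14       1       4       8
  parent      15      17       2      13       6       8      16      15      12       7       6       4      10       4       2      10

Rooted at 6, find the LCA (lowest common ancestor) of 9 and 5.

6

Path 9→root: 9 7 8 10 6; path 5→root: 5 4 2 16 6.
First common node: 6.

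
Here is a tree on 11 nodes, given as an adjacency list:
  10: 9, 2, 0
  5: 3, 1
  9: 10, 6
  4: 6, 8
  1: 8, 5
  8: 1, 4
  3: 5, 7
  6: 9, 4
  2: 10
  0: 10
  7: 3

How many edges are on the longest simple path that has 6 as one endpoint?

The node farthest from 6 is 7, via 6–4–8–1–5–3–7 — 6 edges.

6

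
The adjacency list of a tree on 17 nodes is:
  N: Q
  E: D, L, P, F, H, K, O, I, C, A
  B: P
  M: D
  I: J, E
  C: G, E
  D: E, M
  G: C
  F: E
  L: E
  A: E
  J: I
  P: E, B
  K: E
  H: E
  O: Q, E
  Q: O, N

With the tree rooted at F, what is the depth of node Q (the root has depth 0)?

Climbing from Q to the root: Q → O → E → F. That's 3 steps.

3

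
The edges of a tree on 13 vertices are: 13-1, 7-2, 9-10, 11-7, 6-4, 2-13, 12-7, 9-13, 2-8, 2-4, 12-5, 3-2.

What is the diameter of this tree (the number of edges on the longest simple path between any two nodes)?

6

Starting from 5, a farthest node is 10 at distance 6.
One longest path: 5 – 12 – 7 – 2 – 13 – 9 – 10.
So the diameter is 6.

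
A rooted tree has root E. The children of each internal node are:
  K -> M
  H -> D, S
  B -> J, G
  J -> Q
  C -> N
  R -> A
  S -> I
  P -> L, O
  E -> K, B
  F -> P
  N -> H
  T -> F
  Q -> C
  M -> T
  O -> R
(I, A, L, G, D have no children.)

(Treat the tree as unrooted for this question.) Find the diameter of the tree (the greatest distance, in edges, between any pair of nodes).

16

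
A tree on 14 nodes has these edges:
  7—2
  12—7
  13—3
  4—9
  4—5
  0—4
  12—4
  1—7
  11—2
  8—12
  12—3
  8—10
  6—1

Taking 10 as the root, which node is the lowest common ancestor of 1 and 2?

7

Path 1→root: 1 7 12 8 10; path 2→root: 2 7 12 8 10.
First common node: 7.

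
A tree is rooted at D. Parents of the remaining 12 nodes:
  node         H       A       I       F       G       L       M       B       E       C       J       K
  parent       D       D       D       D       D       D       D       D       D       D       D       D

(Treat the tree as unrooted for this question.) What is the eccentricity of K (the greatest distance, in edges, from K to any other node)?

2

The node farthest from K is L (G, J, I, E, F, A, H, M, C, B also at distance 2), via K-D-L — 2 edges.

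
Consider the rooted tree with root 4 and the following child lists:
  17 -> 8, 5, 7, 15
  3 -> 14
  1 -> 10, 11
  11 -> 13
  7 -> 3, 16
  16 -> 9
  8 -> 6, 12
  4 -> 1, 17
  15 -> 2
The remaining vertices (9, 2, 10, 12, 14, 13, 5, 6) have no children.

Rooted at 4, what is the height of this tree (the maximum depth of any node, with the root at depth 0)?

14 sits deepest: 4–17–7–3–14 — 4 edges from the root.

4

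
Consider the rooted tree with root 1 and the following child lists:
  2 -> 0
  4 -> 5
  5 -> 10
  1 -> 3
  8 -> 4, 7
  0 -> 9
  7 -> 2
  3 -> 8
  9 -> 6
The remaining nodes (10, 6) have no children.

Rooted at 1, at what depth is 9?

Path from 1 to 9: 1 – 3 – 8 – 7 – 2 – 0 – 9, which has 6 edges.

6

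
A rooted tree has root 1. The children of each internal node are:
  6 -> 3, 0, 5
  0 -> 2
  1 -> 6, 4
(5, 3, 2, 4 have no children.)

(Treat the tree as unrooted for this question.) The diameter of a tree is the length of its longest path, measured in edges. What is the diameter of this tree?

4

A longest path is 2 - 0 - 6 - 1 - 4, with 4 edges.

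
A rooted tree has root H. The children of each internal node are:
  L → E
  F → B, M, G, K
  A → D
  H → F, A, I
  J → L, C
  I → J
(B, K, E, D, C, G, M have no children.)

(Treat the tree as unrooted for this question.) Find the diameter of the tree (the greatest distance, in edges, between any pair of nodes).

BFS from E reaches M last, at distance 6; BFS from M confirms no node is farther.
Path: E–L–J–I–H–F–M.

6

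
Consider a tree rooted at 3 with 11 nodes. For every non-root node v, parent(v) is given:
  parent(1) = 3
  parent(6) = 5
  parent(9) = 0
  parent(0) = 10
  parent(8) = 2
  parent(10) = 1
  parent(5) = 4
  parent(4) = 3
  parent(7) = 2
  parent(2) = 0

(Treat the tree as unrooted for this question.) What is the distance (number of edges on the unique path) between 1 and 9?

Walking from 1: 1 - 10 - 0 - 9. Length 3.

3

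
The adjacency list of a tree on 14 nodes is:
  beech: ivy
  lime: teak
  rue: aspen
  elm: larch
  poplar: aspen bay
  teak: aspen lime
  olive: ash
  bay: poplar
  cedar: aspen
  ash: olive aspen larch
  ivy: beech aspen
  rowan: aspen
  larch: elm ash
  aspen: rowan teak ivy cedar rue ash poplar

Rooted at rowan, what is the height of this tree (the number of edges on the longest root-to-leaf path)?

A deepest node is elm, reached by rowan–aspen–ash–larch–elm.
That path has 4 edges, so the height is 4.

4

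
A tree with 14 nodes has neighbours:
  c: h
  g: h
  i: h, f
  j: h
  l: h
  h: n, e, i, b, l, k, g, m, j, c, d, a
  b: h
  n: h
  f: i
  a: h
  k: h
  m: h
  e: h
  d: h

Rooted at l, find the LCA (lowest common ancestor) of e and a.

h

e's ancestor chain is e, h, l and a's is a, h, l; they first meet at h.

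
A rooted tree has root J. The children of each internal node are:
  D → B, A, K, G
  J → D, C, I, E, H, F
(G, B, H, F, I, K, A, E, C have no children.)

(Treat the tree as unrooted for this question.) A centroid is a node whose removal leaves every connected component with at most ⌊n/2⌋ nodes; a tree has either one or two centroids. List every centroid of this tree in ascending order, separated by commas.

J

If J is removed the pieces have sizes 5, 1, 1, 1, 1, 1, all ≤ ⌊11/2⌋ = 5.
Every other node leaves some component of size > 5, so the centroid is unique.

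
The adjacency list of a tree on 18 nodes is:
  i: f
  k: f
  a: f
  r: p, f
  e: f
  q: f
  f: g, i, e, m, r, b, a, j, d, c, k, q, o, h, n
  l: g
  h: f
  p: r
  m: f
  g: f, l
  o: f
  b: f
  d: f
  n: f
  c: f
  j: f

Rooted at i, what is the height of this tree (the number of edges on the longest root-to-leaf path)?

l sits deepest: i-f-g-l — 3 edges from the root.

3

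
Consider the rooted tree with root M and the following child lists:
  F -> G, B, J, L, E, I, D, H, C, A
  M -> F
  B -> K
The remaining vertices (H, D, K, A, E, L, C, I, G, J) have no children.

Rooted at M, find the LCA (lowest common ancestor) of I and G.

Ancestors of I (toward the root): I, F, M.
Ancestors of G: G, F, M.
The deepest node appearing in both lists is F.

F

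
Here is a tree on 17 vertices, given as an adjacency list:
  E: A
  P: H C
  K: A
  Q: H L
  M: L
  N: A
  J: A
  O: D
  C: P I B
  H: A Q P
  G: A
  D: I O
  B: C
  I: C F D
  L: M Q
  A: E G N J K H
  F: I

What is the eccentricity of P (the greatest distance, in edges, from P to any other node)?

4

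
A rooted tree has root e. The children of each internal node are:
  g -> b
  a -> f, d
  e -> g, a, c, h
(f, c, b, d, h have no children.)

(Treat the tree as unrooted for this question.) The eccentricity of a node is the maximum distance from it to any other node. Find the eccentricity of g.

3

A farthest node from g is f (d also at distance 3).
The path g-e-a-f has 3 edges.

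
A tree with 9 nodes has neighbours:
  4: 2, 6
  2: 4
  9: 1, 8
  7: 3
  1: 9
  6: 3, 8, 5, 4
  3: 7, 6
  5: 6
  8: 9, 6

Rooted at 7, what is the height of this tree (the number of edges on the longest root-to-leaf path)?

A deepest node is 1, reached by 7 – 3 – 6 – 8 – 9 – 1.
That path has 5 edges, so the height is 5.

5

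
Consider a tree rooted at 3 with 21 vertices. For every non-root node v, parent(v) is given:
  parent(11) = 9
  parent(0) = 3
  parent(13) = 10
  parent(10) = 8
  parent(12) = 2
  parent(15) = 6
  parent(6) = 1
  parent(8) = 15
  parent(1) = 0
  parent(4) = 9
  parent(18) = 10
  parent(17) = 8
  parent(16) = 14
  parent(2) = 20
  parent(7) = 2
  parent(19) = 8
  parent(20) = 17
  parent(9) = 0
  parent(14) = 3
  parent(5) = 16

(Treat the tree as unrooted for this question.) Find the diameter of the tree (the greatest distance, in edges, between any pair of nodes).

12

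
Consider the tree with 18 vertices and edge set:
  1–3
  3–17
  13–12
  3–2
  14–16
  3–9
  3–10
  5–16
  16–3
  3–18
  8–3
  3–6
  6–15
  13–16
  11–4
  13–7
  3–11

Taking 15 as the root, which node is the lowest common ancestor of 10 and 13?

3

Ancestors of 10 (toward the root): 10, 3, 6, 15.
Ancestors of 13: 13, 16, 3, 6, 15.
The deepest node appearing in both lists is 3.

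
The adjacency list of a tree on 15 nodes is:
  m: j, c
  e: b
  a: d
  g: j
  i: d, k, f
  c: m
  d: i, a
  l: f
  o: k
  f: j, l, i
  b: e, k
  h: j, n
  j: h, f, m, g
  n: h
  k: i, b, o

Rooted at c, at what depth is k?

5

c → m → j → f → i → k — 5 edges.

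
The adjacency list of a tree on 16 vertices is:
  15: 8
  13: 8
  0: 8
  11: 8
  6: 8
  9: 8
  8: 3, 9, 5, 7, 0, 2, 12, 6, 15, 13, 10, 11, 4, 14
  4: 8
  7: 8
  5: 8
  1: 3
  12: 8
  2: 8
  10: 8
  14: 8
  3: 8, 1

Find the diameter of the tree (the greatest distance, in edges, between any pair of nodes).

Starting from 1, a farthest node is 4 at distance 3.
One longest path: 1 - 3 - 8 - 4.
So the diameter is 3.

3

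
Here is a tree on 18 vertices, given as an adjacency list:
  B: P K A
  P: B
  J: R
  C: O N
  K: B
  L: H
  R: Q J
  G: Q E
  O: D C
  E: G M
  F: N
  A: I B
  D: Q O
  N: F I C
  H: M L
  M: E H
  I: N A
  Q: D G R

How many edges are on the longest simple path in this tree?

Starting from L, a farthest node is P at distance 13.
One longest path: L – H – M – E – G – Q – D – O – C – N – I – A – B – P.
So the diameter is 13.

13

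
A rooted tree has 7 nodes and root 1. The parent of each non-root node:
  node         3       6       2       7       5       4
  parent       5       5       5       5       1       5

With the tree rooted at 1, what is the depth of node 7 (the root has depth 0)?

2

Path from 1 to 7: 1–5–7, which has 2 edges.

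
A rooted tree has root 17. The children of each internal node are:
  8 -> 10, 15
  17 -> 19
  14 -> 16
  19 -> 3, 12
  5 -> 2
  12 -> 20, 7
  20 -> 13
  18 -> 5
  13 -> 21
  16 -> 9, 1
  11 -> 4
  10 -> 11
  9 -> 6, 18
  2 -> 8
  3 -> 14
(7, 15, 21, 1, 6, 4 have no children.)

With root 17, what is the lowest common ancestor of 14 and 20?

19

Path 14→root: 14 3 19 17; path 20→root: 20 12 19 17.
First common node: 19.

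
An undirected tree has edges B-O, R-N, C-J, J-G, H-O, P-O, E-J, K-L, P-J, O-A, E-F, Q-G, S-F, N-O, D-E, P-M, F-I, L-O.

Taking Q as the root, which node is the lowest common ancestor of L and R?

Path L→root: L O P J G Q; path R→root: R N O P J G Q.
First common node: O.

O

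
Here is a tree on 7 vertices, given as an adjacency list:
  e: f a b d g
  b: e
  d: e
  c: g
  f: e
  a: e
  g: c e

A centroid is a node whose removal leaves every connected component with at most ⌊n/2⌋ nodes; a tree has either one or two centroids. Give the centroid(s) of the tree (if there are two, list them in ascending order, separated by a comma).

Removing e splits the tree into components of sizes 2, 1, 1, 1, 1; the largest is 2 ≤ ⌊7/2⌋ = 3.
Every other node leaves some component of size > 3, so the centroid is unique.

e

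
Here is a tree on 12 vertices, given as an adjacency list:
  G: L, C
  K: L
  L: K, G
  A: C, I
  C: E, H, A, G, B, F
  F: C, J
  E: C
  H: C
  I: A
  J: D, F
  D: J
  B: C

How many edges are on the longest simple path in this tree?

Starting from D, a farthest node is K at distance 6.
One longest path: D–J–F–C–G–L–K.
So the diameter is 6.

6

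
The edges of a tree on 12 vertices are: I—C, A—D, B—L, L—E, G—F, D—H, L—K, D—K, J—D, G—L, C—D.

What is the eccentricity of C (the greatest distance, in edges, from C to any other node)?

5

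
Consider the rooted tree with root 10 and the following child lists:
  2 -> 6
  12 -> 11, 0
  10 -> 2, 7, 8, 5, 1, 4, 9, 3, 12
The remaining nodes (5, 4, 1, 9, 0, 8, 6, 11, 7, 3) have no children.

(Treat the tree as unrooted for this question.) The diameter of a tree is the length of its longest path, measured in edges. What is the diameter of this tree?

4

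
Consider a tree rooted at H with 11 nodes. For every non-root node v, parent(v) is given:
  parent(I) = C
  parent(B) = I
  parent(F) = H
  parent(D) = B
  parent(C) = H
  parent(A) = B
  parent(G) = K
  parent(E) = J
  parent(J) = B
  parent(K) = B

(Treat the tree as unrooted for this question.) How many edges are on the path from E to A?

3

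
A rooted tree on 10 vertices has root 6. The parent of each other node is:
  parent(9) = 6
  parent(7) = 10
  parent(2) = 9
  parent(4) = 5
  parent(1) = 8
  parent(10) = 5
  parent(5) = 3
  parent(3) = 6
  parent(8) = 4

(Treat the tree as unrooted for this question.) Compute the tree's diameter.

A longest path is 2 - 9 - 6 - 3 - 5 - 4 - 8 - 1, with 7 edges.

7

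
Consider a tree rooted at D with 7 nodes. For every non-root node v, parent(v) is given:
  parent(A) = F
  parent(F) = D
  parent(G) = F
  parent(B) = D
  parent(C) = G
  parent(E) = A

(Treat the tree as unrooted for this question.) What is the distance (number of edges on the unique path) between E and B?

4

The path is E – A – F – D – B, which has 4 edges.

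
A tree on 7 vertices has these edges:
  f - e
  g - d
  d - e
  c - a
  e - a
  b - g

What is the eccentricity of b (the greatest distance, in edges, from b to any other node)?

5

Distances from b peak at 5, attained at c.
b–g–d–e–a–c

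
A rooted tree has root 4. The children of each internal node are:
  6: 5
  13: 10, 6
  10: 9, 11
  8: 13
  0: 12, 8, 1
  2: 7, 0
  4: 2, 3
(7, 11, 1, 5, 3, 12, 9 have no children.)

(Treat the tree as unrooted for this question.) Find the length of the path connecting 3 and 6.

6

Walking from 3: 3 – 4 – 2 – 0 – 8 – 13 – 6. Length 6.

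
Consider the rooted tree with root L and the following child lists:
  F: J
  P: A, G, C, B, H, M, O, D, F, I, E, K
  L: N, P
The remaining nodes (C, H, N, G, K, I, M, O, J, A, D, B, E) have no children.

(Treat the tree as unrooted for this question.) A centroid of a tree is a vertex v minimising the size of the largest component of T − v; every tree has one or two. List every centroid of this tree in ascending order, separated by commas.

P

Removing P splits the tree into components of sizes 2, 2, 1, 1, 1, 1, 1, 1, 1, 1, 1, 1, 1; the largest is 2 ≤ ⌊16/2⌋ = 8.
Every other node leaves some component of size > 8, so the centroid is unique.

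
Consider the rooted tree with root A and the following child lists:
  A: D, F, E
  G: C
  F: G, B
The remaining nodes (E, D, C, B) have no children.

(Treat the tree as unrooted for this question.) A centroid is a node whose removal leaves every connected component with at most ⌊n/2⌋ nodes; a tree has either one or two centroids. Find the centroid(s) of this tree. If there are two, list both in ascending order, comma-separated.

F

Removing F splits the tree into components of sizes 3, 2, 1; the largest is 3 ≤ ⌊7/2⌋ = 3.
No neighbour of F does as well, so F is the unique centroid.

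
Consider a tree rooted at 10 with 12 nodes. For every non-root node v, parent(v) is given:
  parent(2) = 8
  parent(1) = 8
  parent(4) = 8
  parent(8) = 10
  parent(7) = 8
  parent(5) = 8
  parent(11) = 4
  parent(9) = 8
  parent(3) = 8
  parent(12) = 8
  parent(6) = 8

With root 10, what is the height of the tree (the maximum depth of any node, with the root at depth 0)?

3

11 sits deepest: 10-8-4-11 — 3 edges from the root.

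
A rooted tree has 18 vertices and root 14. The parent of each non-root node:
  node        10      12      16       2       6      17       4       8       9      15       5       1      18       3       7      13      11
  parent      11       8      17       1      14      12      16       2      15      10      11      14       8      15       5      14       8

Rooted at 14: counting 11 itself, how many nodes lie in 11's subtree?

7

Descendants of 11 (including itself): 11, 10, 5, 15, 7, 9, 3. That's 7.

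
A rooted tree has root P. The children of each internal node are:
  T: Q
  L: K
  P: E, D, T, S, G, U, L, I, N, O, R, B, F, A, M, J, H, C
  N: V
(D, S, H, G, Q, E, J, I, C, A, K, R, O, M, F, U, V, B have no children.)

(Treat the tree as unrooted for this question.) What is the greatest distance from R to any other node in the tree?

A farthest node from R is K (V, Q also at distance 3).
The path R–P–L–K has 3 edges.

3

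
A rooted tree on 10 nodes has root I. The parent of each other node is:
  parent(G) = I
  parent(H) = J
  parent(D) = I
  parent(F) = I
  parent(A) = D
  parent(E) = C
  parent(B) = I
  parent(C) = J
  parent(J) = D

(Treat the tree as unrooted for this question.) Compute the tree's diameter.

Starting from G, a farthest node is E at distance 5.
One longest path: G–I–D–J–C–E.
So the diameter is 5.

5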